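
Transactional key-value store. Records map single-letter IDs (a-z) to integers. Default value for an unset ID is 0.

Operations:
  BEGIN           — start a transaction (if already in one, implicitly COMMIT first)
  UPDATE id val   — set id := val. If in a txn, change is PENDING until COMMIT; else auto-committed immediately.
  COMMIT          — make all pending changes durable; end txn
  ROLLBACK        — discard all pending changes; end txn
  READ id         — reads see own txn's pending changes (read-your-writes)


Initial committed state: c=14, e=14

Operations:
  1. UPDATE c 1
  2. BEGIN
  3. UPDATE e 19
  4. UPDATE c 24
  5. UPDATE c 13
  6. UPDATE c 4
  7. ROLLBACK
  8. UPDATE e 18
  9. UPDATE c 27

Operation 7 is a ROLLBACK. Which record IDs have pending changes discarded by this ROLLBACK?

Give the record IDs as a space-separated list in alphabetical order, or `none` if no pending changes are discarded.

Initial committed: {c=14, e=14}
Op 1: UPDATE c=1 (auto-commit; committed c=1)
Op 2: BEGIN: in_txn=True, pending={}
Op 3: UPDATE e=19 (pending; pending now {e=19})
Op 4: UPDATE c=24 (pending; pending now {c=24, e=19})
Op 5: UPDATE c=13 (pending; pending now {c=13, e=19})
Op 6: UPDATE c=4 (pending; pending now {c=4, e=19})
Op 7: ROLLBACK: discarded pending ['c', 'e']; in_txn=False
Op 8: UPDATE e=18 (auto-commit; committed e=18)
Op 9: UPDATE c=27 (auto-commit; committed c=27)
ROLLBACK at op 7 discards: ['c', 'e']

Answer: c e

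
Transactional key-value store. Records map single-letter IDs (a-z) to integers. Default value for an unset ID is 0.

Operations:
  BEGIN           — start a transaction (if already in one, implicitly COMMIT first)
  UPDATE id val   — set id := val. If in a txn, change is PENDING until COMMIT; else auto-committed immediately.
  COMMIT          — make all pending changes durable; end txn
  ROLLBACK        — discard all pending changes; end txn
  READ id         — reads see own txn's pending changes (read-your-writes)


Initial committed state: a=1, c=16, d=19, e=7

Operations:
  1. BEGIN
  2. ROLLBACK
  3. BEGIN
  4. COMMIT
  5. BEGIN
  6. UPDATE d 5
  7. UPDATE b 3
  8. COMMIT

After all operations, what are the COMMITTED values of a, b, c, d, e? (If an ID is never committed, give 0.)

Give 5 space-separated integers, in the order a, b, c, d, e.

Initial committed: {a=1, c=16, d=19, e=7}
Op 1: BEGIN: in_txn=True, pending={}
Op 2: ROLLBACK: discarded pending []; in_txn=False
Op 3: BEGIN: in_txn=True, pending={}
Op 4: COMMIT: merged [] into committed; committed now {a=1, c=16, d=19, e=7}
Op 5: BEGIN: in_txn=True, pending={}
Op 6: UPDATE d=5 (pending; pending now {d=5})
Op 7: UPDATE b=3 (pending; pending now {b=3, d=5})
Op 8: COMMIT: merged ['b', 'd'] into committed; committed now {a=1, b=3, c=16, d=5, e=7}
Final committed: {a=1, b=3, c=16, d=5, e=7}

Answer: 1 3 16 5 7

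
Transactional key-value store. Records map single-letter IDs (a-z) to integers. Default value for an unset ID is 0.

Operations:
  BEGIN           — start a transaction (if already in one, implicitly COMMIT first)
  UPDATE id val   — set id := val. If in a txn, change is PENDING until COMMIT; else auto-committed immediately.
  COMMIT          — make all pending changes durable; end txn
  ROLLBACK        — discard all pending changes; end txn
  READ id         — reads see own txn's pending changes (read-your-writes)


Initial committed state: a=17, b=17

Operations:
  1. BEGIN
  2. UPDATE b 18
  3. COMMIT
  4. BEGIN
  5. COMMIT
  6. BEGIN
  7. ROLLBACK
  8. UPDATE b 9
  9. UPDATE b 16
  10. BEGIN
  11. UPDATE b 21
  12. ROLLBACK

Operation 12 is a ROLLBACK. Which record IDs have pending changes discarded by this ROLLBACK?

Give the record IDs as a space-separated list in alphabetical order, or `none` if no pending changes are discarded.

Answer: b

Derivation:
Initial committed: {a=17, b=17}
Op 1: BEGIN: in_txn=True, pending={}
Op 2: UPDATE b=18 (pending; pending now {b=18})
Op 3: COMMIT: merged ['b'] into committed; committed now {a=17, b=18}
Op 4: BEGIN: in_txn=True, pending={}
Op 5: COMMIT: merged [] into committed; committed now {a=17, b=18}
Op 6: BEGIN: in_txn=True, pending={}
Op 7: ROLLBACK: discarded pending []; in_txn=False
Op 8: UPDATE b=9 (auto-commit; committed b=9)
Op 9: UPDATE b=16 (auto-commit; committed b=16)
Op 10: BEGIN: in_txn=True, pending={}
Op 11: UPDATE b=21 (pending; pending now {b=21})
Op 12: ROLLBACK: discarded pending ['b']; in_txn=False
ROLLBACK at op 12 discards: ['b']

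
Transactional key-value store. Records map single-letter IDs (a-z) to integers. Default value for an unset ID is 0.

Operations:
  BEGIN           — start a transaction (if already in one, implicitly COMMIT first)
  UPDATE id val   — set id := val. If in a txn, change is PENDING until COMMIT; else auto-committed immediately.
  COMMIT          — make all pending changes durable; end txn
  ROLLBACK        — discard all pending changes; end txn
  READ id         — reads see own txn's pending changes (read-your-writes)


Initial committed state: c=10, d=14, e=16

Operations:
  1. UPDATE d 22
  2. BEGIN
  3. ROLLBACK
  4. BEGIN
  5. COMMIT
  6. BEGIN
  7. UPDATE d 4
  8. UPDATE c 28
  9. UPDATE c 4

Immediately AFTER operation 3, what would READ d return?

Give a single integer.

Initial committed: {c=10, d=14, e=16}
Op 1: UPDATE d=22 (auto-commit; committed d=22)
Op 2: BEGIN: in_txn=True, pending={}
Op 3: ROLLBACK: discarded pending []; in_txn=False
After op 3: visible(d) = 22 (pending={}, committed={c=10, d=22, e=16})

Answer: 22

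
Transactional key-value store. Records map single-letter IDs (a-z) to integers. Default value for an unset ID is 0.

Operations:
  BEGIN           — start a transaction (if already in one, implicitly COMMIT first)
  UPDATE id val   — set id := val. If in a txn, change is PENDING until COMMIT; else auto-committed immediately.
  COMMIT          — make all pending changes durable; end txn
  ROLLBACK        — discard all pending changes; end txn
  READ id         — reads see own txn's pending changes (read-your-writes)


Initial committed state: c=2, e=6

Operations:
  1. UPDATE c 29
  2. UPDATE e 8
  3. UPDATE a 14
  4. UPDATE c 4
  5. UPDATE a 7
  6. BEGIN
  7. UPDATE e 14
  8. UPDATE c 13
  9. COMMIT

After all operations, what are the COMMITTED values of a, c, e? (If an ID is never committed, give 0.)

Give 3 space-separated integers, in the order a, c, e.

Initial committed: {c=2, e=6}
Op 1: UPDATE c=29 (auto-commit; committed c=29)
Op 2: UPDATE e=8 (auto-commit; committed e=8)
Op 3: UPDATE a=14 (auto-commit; committed a=14)
Op 4: UPDATE c=4 (auto-commit; committed c=4)
Op 5: UPDATE a=7 (auto-commit; committed a=7)
Op 6: BEGIN: in_txn=True, pending={}
Op 7: UPDATE e=14 (pending; pending now {e=14})
Op 8: UPDATE c=13 (pending; pending now {c=13, e=14})
Op 9: COMMIT: merged ['c', 'e'] into committed; committed now {a=7, c=13, e=14}
Final committed: {a=7, c=13, e=14}

Answer: 7 13 14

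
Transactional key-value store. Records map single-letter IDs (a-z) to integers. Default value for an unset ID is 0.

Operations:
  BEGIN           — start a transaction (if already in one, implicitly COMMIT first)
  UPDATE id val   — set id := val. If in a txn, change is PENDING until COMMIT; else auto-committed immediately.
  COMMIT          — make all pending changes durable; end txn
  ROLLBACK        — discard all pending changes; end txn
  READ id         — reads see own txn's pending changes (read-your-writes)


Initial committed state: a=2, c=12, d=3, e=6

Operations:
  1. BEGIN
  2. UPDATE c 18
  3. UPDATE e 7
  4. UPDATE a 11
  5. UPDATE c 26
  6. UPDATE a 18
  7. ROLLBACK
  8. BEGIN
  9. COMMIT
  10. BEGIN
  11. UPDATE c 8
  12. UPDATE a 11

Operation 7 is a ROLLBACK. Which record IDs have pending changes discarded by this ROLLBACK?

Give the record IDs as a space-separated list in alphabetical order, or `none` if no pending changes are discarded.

Initial committed: {a=2, c=12, d=3, e=6}
Op 1: BEGIN: in_txn=True, pending={}
Op 2: UPDATE c=18 (pending; pending now {c=18})
Op 3: UPDATE e=7 (pending; pending now {c=18, e=7})
Op 4: UPDATE a=11 (pending; pending now {a=11, c=18, e=7})
Op 5: UPDATE c=26 (pending; pending now {a=11, c=26, e=7})
Op 6: UPDATE a=18 (pending; pending now {a=18, c=26, e=7})
Op 7: ROLLBACK: discarded pending ['a', 'c', 'e']; in_txn=False
Op 8: BEGIN: in_txn=True, pending={}
Op 9: COMMIT: merged [] into committed; committed now {a=2, c=12, d=3, e=6}
Op 10: BEGIN: in_txn=True, pending={}
Op 11: UPDATE c=8 (pending; pending now {c=8})
Op 12: UPDATE a=11 (pending; pending now {a=11, c=8})
ROLLBACK at op 7 discards: ['a', 'c', 'e']

Answer: a c e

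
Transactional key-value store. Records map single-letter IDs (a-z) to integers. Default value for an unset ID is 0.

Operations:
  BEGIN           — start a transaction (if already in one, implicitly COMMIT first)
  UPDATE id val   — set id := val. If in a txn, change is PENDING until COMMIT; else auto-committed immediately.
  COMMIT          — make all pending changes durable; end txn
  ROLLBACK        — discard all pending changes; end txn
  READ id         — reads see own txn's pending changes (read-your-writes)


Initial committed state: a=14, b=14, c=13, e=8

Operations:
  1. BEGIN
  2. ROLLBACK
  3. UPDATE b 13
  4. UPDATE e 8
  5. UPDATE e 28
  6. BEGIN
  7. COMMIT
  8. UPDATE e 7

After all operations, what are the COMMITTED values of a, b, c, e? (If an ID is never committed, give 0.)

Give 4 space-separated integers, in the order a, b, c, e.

Initial committed: {a=14, b=14, c=13, e=8}
Op 1: BEGIN: in_txn=True, pending={}
Op 2: ROLLBACK: discarded pending []; in_txn=False
Op 3: UPDATE b=13 (auto-commit; committed b=13)
Op 4: UPDATE e=8 (auto-commit; committed e=8)
Op 5: UPDATE e=28 (auto-commit; committed e=28)
Op 6: BEGIN: in_txn=True, pending={}
Op 7: COMMIT: merged [] into committed; committed now {a=14, b=13, c=13, e=28}
Op 8: UPDATE e=7 (auto-commit; committed e=7)
Final committed: {a=14, b=13, c=13, e=7}

Answer: 14 13 13 7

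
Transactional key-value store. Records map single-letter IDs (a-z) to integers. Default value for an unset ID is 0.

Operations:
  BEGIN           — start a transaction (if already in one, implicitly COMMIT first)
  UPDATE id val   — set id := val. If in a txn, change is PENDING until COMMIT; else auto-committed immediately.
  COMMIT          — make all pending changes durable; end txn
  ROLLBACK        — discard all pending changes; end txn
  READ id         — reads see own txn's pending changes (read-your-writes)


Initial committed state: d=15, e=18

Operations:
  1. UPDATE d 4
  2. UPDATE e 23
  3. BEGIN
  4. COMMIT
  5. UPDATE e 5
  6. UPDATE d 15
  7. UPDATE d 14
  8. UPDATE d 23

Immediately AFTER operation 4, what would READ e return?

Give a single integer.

Answer: 23

Derivation:
Initial committed: {d=15, e=18}
Op 1: UPDATE d=4 (auto-commit; committed d=4)
Op 2: UPDATE e=23 (auto-commit; committed e=23)
Op 3: BEGIN: in_txn=True, pending={}
Op 4: COMMIT: merged [] into committed; committed now {d=4, e=23}
After op 4: visible(e) = 23 (pending={}, committed={d=4, e=23})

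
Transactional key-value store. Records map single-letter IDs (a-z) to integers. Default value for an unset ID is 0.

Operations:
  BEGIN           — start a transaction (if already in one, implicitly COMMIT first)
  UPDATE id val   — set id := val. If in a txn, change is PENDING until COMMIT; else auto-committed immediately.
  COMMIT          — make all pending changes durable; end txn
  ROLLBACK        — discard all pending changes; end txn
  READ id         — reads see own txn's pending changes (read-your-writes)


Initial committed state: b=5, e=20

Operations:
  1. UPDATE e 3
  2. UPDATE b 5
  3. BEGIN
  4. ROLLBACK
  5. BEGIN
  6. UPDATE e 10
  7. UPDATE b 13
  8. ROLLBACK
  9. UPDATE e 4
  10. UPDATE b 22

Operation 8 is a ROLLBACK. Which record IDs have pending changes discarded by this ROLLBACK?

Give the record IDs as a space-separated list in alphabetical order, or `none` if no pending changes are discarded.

Answer: b e

Derivation:
Initial committed: {b=5, e=20}
Op 1: UPDATE e=3 (auto-commit; committed e=3)
Op 2: UPDATE b=5 (auto-commit; committed b=5)
Op 3: BEGIN: in_txn=True, pending={}
Op 4: ROLLBACK: discarded pending []; in_txn=False
Op 5: BEGIN: in_txn=True, pending={}
Op 6: UPDATE e=10 (pending; pending now {e=10})
Op 7: UPDATE b=13 (pending; pending now {b=13, e=10})
Op 8: ROLLBACK: discarded pending ['b', 'e']; in_txn=False
Op 9: UPDATE e=4 (auto-commit; committed e=4)
Op 10: UPDATE b=22 (auto-commit; committed b=22)
ROLLBACK at op 8 discards: ['b', 'e']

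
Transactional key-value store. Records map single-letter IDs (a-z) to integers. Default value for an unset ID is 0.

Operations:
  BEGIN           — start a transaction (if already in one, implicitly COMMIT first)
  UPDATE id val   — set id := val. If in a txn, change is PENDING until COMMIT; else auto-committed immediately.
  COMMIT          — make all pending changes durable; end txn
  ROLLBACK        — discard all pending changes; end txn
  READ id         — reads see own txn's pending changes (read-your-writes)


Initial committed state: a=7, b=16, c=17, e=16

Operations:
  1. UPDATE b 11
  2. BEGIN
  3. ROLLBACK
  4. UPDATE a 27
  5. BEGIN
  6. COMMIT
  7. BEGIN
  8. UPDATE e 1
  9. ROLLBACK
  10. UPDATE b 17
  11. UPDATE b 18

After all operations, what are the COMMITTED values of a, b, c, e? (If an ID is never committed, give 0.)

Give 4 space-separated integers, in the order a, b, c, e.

Initial committed: {a=7, b=16, c=17, e=16}
Op 1: UPDATE b=11 (auto-commit; committed b=11)
Op 2: BEGIN: in_txn=True, pending={}
Op 3: ROLLBACK: discarded pending []; in_txn=False
Op 4: UPDATE a=27 (auto-commit; committed a=27)
Op 5: BEGIN: in_txn=True, pending={}
Op 6: COMMIT: merged [] into committed; committed now {a=27, b=11, c=17, e=16}
Op 7: BEGIN: in_txn=True, pending={}
Op 8: UPDATE e=1 (pending; pending now {e=1})
Op 9: ROLLBACK: discarded pending ['e']; in_txn=False
Op 10: UPDATE b=17 (auto-commit; committed b=17)
Op 11: UPDATE b=18 (auto-commit; committed b=18)
Final committed: {a=27, b=18, c=17, e=16}

Answer: 27 18 17 16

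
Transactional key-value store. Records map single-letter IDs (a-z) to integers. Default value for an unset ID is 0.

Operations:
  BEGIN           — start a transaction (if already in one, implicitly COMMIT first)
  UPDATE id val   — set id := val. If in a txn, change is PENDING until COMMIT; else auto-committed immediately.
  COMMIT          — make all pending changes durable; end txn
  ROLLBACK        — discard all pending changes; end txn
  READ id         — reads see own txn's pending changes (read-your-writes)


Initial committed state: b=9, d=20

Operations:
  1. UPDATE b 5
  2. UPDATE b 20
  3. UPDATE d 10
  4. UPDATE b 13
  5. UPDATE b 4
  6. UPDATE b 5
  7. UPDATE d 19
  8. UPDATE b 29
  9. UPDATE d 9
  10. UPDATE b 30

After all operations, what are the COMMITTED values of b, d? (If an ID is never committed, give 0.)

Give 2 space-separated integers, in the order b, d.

Initial committed: {b=9, d=20}
Op 1: UPDATE b=5 (auto-commit; committed b=5)
Op 2: UPDATE b=20 (auto-commit; committed b=20)
Op 3: UPDATE d=10 (auto-commit; committed d=10)
Op 4: UPDATE b=13 (auto-commit; committed b=13)
Op 5: UPDATE b=4 (auto-commit; committed b=4)
Op 6: UPDATE b=5 (auto-commit; committed b=5)
Op 7: UPDATE d=19 (auto-commit; committed d=19)
Op 8: UPDATE b=29 (auto-commit; committed b=29)
Op 9: UPDATE d=9 (auto-commit; committed d=9)
Op 10: UPDATE b=30 (auto-commit; committed b=30)
Final committed: {b=30, d=9}

Answer: 30 9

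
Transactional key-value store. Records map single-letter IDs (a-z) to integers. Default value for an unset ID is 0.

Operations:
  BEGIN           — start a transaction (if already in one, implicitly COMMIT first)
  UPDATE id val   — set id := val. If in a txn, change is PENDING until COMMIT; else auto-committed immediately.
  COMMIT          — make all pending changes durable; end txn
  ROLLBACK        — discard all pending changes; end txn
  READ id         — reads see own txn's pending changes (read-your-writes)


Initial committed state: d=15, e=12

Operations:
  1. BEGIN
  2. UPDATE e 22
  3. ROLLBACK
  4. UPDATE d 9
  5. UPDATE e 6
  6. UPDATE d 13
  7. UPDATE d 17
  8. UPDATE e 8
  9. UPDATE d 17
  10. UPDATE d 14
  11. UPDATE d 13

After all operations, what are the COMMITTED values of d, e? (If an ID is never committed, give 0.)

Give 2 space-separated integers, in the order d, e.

Initial committed: {d=15, e=12}
Op 1: BEGIN: in_txn=True, pending={}
Op 2: UPDATE e=22 (pending; pending now {e=22})
Op 3: ROLLBACK: discarded pending ['e']; in_txn=False
Op 4: UPDATE d=9 (auto-commit; committed d=9)
Op 5: UPDATE e=6 (auto-commit; committed e=6)
Op 6: UPDATE d=13 (auto-commit; committed d=13)
Op 7: UPDATE d=17 (auto-commit; committed d=17)
Op 8: UPDATE e=8 (auto-commit; committed e=8)
Op 9: UPDATE d=17 (auto-commit; committed d=17)
Op 10: UPDATE d=14 (auto-commit; committed d=14)
Op 11: UPDATE d=13 (auto-commit; committed d=13)
Final committed: {d=13, e=8}

Answer: 13 8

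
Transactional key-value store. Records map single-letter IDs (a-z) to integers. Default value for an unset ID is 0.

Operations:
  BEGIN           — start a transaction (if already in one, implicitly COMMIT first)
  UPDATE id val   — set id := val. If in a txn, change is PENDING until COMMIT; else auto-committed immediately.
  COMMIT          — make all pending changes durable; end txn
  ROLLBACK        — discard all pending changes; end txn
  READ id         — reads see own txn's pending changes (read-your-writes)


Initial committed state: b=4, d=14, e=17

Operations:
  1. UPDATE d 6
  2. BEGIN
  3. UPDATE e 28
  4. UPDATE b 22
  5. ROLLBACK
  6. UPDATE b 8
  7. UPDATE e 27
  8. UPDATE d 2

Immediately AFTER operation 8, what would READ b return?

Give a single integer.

Answer: 8

Derivation:
Initial committed: {b=4, d=14, e=17}
Op 1: UPDATE d=6 (auto-commit; committed d=6)
Op 2: BEGIN: in_txn=True, pending={}
Op 3: UPDATE e=28 (pending; pending now {e=28})
Op 4: UPDATE b=22 (pending; pending now {b=22, e=28})
Op 5: ROLLBACK: discarded pending ['b', 'e']; in_txn=False
Op 6: UPDATE b=8 (auto-commit; committed b=8)
Op 7: UPDATE e=27 (auto-commit; committed e=27)
Op 8: UPDATE d=2 (auto-commit; committed d=2)
After op 8: visible(b) = 8 (pending={}, committed={b=8, d=2, e=27})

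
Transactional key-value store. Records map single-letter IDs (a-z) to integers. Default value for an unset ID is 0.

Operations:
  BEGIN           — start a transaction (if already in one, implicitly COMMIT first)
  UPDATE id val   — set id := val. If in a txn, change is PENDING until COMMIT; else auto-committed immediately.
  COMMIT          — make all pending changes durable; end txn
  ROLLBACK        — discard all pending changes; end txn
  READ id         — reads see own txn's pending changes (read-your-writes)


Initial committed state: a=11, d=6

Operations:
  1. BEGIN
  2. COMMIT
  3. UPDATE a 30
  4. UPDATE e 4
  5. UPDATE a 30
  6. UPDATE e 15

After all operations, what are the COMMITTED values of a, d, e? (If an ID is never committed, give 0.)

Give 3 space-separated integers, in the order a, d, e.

Initial committed: {a=11, d=6}
Op 1: BEGIN: in_txn=True, pending={}
Op 2: COMMIT: merged [] into committed; committed now {a=11, d=6}
Op 3: UPDATE a=30 (auto-commit; committed a=30)
Op 4: UPDATE e=4 (auto-commit; committed e=4)
Op 5: UPDATE a=30 (auto-commit; committed a=30)
Op 6: UPDATE e=15 (auto-commit; committed e=15)
Final committed: {a=30, d=6, e=15}

Answer: 30 6 15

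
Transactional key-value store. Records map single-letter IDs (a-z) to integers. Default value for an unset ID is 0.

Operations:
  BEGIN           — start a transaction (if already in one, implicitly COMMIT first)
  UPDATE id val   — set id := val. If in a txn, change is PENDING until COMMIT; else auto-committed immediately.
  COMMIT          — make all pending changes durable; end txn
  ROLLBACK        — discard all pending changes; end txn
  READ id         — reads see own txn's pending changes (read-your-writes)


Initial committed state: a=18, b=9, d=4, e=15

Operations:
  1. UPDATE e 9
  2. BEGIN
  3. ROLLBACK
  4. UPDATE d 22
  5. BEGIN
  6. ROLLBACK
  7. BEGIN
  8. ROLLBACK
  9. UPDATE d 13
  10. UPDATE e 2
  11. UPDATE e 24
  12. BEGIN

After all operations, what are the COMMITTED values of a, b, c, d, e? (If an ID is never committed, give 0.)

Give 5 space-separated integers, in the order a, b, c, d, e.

Answer: 18 9 0 13 24

Derivation:
Initial committed: {a=18, b=9, d=4, e=15}
Op 1: UPDATE e=9 (auto-commit; committed e=9)
Op 2: BEGIN: in_txn=True, pending={}
Op 3: ROLLBACK: discarded pending []; in_txn=False
Op 4: UPDATE d=22 (auto-commit; committed d=22)
Op 5: BEGIN: in_txn=True, pending={}
Op 6: ROLLBACK: discarded pending []; in_txn=False
Op 7: BEGIN: in_txn=True, pending={}
Op 8: ROLLBACK: discarded pending []; in_txn=False
Op 9: UPDATE d=13 (auto-commit; committed d=13)
Op 10: UPDATE e=2 (auto-commit; committed e=2)
Op 11: UPDATE e=24 (auto-commit; committed e=24)
Op 12: BEGIN: in_txn=True, pending={}
Final committed: {a=18, b=9, d=13, e=24}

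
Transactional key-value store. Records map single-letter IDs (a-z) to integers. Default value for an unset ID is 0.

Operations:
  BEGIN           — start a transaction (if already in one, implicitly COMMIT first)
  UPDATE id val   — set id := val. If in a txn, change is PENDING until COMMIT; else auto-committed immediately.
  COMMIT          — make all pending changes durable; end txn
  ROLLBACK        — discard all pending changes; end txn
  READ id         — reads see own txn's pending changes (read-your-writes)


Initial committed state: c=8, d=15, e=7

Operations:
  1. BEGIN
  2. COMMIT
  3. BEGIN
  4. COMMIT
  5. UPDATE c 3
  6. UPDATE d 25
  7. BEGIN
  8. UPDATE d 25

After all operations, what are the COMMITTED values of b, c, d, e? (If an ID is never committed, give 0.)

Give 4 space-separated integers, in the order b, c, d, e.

Initial committed: {c=8, d=15, e=7}
Op 1: BEGIN: in_txn=True, pending={}
Op 2: COMMIT: merged [] into committed; committed now {c=8, d=15, e=7}
Op 3: BEGIN: in_txn=True, pending={}
Op 4: COMMIT: merged [] into committed; committed now {c=8, d=15, e=7}
Op 5: UPDATE c=3 (auto-commit; committed c=3)
Op 6: UPDATE d=25 (auto-commit; committed d=25)
Op 7: BEGIN: in_txn=True, pending={}
Op 8: UPDATE d=25 (pending; pending now {d=25})
Final committed: {c=3, d=25, e=7}

Answer: 0 3 25 7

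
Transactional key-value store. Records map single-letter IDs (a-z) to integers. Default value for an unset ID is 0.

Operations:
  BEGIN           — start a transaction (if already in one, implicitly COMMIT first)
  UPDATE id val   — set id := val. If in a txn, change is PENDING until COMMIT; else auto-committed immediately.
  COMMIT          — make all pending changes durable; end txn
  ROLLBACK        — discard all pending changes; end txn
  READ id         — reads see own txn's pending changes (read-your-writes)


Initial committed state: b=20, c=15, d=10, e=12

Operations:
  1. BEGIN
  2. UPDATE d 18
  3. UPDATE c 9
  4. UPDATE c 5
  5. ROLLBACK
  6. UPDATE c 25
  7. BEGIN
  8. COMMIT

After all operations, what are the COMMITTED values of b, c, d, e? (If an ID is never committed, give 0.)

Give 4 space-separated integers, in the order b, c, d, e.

Answer: 20 25 10 12

Derivation:
Initial committed: {b=20, c=15, d=10, e=12}
Op 1: BEGIN: in_txn=True, pending={}
Op 2: UPDATE d=18 (pending; pending now {d=18})
Op 3: UPDATE c=9 (pending; pending now {c=9, d=18})
Op 4: UPDATE c=5 (pending; pending now {c=5, d=18})
Op 5: ROLLBACK: discarded pending ['c', 'd']; in_txn=False
Op 6: UPDATE c=25 (auto-commit; committed c=25)
Op 7: BEGIN: in_txn=True, pending={}
Op 8: COMMIT: merged [] into committed; committed now {b=20, c=25, d=10, e=12}
Final committed: {b=20, c=25, d=10, e=12}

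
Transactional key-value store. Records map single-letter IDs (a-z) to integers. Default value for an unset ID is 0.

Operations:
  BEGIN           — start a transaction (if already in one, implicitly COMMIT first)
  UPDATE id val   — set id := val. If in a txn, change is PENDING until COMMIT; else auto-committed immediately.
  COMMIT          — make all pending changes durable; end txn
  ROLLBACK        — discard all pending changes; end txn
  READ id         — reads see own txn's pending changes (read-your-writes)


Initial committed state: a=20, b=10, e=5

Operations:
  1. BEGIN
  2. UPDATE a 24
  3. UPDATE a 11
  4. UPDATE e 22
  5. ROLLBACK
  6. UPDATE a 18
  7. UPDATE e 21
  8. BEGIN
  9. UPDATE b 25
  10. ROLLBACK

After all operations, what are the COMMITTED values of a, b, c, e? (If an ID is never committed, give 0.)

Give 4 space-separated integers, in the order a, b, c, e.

Initial committed: {a=20, b=10, e=5}
Op 1: BEGIN: in_txn=True, pending={}
Op 2: UPDATE a=24 (pending; pending now {a=24})
Op 3: UPDATE a=11 (pending; pending now {a=11})
Op 4: UPDATE e=22 (pending; pending now {a=11, e=22})
Op 5: ROLLBACK: discarded pending ['a', 'e']; in_txn=False
Op 6: UPDATE a=18 (auto-commit; committed a=18)
Op 7: UPDATE e=21 (auto-commit; committed e=21)
Op 8: BEGIN: in_txn=True, pending={}
Op 9: UPDATE b=25 (pending; pending now {b=25})
Op 10: ROLLBACK: discarded pending ['b']; in_txn=False
Final committed: {a=18, b=10, e=21}

Answer: 18 10 0 21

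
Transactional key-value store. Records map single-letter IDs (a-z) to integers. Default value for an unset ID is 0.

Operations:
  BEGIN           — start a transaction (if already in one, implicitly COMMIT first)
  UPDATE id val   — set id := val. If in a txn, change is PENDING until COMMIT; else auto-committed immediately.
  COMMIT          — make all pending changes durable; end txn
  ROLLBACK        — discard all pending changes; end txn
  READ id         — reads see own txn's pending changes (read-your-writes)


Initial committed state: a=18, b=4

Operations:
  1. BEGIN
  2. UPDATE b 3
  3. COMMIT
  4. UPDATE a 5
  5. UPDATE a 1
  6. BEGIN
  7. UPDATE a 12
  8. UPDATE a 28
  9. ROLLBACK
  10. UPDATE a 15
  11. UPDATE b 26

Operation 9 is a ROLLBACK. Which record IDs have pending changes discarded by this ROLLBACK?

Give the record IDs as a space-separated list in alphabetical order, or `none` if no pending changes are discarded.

Answer: a

Derivation:
Initial committed: {a=18, b=4}
Op 1: BEGIN: in_txn=True, pending={}
Op 2: UPDATE b=3 (pending; pending now {b=3})
Op 3: COMMIT: merged ['b'] into committed; committed now {a=18, b=3}
Op 4: UPDATE a=5 (auto-commit; committed a=5)
Op 5: UPDATE a=1 (auto-commit; committed a=1)
Op 6: BEGIN: in_txn=True, pending={}
Op 7: UPDATE a=12 (pending; pending now {a=12})
Op 8: UPDATE a=28 (pending; pending now {a=28})
Op 9: ROLLBACK: discarded pending ['a']; in_txn=False
Op 10: UPDATE a=15 (auto-commit; committed a=15)
Op 11: UPDATE b=26 (auto-commit; committed b=26)
ROLLBACK at op 9 discards: ['a']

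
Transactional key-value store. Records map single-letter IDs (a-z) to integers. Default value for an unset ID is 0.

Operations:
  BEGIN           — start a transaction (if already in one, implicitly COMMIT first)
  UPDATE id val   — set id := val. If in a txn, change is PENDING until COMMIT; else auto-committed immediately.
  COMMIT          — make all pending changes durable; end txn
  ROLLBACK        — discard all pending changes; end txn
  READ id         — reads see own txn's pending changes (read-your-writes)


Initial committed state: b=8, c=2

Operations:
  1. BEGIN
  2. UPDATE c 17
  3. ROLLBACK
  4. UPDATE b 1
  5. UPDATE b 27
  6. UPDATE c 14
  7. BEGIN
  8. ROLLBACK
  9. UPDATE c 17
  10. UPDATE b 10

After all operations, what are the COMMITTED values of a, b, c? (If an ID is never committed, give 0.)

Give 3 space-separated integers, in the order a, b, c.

Initial committed: {b=8, c=2}
Op 1: BEGIN: in_txn=True, pending={}
Op 2: UPDATE c=17 (pending; pending now {c=17})
Op 3: ROLLBACK: discarded pending ['c']; in_txn=False
Op 4: UPDATE b=1 (auto-commit; committed b=1)
Op 5: UPDATE b=27 (auto-commit; committed b=27)
Op 6: UPDATE c=14 (auto-commit; committed c=14)
Op 7: BEGIN: in_txn=True, pending={}
Op 8: ROLLBACK: discarded pending []; in_txn=False
Op 9: UPDATE c=17 (auto-commit; committed c=17)
Op 10: UPDATE b=10 (auto-commit; committed b=10)
Final committed: {b=10, c=17}

Answer: 0 10 17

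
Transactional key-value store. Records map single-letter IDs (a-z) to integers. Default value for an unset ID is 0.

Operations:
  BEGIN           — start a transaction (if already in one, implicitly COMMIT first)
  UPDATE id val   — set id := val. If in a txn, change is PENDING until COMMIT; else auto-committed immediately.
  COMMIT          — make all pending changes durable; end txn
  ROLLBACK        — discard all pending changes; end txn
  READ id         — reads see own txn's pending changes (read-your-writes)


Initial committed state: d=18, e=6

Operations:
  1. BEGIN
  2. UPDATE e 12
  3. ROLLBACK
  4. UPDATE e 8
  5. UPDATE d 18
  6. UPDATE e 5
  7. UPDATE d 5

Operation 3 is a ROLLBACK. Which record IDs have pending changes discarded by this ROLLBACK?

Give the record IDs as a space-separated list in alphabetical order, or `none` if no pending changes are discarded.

Answer: e

Derivation:
Initial committed: {d=18, e=6}
Op 1: BEGIN: in_txn=True, pending={}
Op 2: UPDATE e=12 (pending; pending now {e=12})
Op 3: ROLLBACK: discarded pending ['e']; in_txn=False
Op 4: UPDATE e=8 (auto-commit; committed e=8)
Op 5: UPDATE d=18 (auto-commit; committed d=18)
Op 6: UPDATE e=5 (auto-commit; committed e=5)
Op 7: UPDATE d=5 (auto-commit; committed d=5)
ROLLBACK at op 3 discards: ['e']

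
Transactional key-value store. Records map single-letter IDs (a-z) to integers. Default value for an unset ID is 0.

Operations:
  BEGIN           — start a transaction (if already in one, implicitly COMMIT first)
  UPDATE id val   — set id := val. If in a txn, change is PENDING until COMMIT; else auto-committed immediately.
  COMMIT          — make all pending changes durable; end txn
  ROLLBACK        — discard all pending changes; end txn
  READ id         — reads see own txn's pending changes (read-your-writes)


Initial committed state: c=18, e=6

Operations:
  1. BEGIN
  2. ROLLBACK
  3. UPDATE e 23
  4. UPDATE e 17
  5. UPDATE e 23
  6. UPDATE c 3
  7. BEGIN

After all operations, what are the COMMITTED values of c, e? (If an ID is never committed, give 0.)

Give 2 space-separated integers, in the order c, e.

Answer: 3 23

Derivation:
Initial committed: {c=18, e=6}
Op 1: BEGIN: in_txn=True, pending={}
Op 2: ROLLBACK: discarded pending []; in_txn=False
Op 3: UPDATE e=23 (auto-commit; committed e=23)
Op 4: UPDATE e=17 (auto-commit; committed e=17)
Op 5: UPDATE e=23 (auto-commit; committed e=23)
Op 6: UPDATE c=3 (auto-commit; committed c=3)
Op 7: BEGIN: in_txn=True, pending={}
Final committed: {c=3, e=23}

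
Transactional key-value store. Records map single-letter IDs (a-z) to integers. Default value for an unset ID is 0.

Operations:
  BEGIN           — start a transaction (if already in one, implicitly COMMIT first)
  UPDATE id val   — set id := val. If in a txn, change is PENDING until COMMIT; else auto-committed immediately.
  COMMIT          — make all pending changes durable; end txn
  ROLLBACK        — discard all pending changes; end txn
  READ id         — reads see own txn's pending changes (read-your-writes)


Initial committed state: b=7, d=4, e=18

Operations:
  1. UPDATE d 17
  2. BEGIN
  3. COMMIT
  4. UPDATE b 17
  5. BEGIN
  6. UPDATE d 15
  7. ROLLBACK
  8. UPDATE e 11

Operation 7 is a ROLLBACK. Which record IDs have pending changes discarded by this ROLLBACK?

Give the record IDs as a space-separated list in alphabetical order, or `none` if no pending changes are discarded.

Answer: d

Derivation:
Initial committed: {b=7, d=4, e=18}
Op 1: UPDATE d=17 (auto-commit; committed d=17)
Op 2: BEGIN: in_txn=True, pending={}
Op 3: COMMIT: merged [] into committed; committed now {b=7, d=17, e=18}
Op 4: UPDATE b=17 (auto-commit; committed b=17)
Op 5: BEGIN: in_txn=True, pending={}
Op 6: UPDATE d=15 (pending; pending now {d=15})
Op 7: ROLLBACK: discarded pending ['d']; in_txn=False
Op 8: UPDATE e=11 (auto-commit; committed e=11)
ROLLBACK at op 7 discards: ['d']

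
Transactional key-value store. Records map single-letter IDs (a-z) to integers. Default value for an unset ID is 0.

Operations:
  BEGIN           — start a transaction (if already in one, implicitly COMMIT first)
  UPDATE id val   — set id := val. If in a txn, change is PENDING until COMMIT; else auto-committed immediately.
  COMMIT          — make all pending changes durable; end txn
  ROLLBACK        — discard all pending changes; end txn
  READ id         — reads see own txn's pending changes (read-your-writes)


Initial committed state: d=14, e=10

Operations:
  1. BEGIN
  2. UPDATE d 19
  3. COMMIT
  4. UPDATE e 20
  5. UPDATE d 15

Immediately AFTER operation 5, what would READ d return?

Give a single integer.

Answer: 15

Derivation:
Initial committed: {d=14, e=10}
Op 1: BEGIN: in_txn=True, pending={}
Op 2: UPDATE d=19 (pending; pending now {d=19})
Op 3: COMMIT: merged ['d'] into committed; committed now {d=19, e=10}
Op 4: UPDATE e=20 (auto-commit; committed e=20)
Op 5: UPDATE d=15 (auto-commit; committed d=15)
After op 5: visible(d) = 15 (pending={}, committed={d=15, e=20})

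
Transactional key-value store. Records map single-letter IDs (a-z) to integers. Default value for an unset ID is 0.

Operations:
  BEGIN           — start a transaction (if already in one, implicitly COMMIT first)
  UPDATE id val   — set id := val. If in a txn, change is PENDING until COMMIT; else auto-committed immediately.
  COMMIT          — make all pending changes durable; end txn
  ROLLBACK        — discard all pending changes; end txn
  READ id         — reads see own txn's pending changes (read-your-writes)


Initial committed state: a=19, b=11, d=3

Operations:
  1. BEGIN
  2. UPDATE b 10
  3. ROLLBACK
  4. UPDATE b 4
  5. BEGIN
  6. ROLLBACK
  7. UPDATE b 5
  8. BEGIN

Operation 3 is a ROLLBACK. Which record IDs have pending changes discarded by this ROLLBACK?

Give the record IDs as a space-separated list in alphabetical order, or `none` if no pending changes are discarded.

Answer: b

Derivation:
Initial committed: {a=19, b=11, d=3}
Op 1: BEGIN: in_txn=True, pending={}
Op 2: UPDATE b=10 (pending; pending now {b=10})
Op 3: ROLLBACK: discarded pending ['b']; in_txn=False
Op 4: UPDATE b=4 (auto-commit; committed b=4)
Op 5: BEGIN: in_txn=True, pending={}
Op 6: ROLLBACK: discarded pending []; in_txn=False
Op 7: UPDATE b=5 (auto-commit; committed b=5)
Op 8: BEGIN: in_txn=True, pending={}
ROLLBACK at op 3 discards: ['b']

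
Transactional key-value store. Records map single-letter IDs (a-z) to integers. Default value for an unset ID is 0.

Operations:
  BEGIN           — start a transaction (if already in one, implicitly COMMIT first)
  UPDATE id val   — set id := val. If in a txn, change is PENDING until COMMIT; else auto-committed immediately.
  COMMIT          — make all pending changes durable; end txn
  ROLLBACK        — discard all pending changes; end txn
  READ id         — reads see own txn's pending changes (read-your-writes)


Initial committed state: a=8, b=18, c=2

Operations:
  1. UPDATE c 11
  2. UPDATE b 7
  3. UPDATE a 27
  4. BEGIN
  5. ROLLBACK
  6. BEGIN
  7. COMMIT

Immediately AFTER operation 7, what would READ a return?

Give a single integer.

Initial committed: {a=8, b=18, c=2}
Op 1: UPDATE c=11 (auto-commit; committed c=11)
Op 2: UPDATE b=7 (auto-commit; committed b=7)
Op 3: UPDATE a=27 (auto-commit; committed a=27)
Op 4: BEGIN: in_txn=True, pending={}
Op 5: ROLLBACK: discarded pending []; in_txn=False
Op 6: BEGIN: in_txn=True, pending={}
Op 7: COMMIT: merged [] into committed; committed now {a=27, b=7, c=11}
After op 7: visible(a) = 27 (pending={}, committed={a=27, b=7, c=11})

Answer: 27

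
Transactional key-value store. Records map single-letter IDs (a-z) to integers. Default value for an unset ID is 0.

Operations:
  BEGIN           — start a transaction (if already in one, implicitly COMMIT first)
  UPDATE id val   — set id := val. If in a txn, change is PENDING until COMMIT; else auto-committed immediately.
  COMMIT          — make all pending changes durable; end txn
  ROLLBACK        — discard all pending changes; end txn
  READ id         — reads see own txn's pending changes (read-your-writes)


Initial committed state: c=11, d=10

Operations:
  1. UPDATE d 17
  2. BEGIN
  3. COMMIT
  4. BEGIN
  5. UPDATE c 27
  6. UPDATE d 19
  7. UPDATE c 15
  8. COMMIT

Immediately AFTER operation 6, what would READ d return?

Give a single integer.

Answer: 19

Derivation:
Initial committed: {c=11, d=10}
Op 1: UPDATE d=17 (auto-commit; committed d=17)
Op 2: BEGIN: in_txn=True, pending={}
Op 3: COMMIT: merged [] into committed; committed now {c=11, d=17}
Op 4: BEGIN: in_txn=True, pending={}
Op 5: UPDATE c=27 (pending; pending now {c=27})
Op 6: UPDATE d=19 (pending; pending now {c=27, d=19})
After op 6: visible(d) = 19 (pending={c=27, d=19}, committed={c=11, d=17})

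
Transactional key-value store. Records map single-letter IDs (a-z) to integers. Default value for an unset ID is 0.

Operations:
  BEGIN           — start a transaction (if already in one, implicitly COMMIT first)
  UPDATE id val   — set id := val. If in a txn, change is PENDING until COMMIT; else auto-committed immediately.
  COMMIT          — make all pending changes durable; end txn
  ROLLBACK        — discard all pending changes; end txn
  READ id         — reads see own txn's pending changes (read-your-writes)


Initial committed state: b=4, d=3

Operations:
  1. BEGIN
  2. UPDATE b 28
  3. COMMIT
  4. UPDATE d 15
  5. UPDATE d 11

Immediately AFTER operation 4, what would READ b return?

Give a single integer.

Initial committed: {b=4, d=3}
Op 1: BEGIN: in_txn=True, pending={}
Op 2: UPDATE b=28 (pending; pending now {b=28})
Op 3: COMMIT: merged ['b'] into committed; committed now {b=28, d=3}
Op 4: UPDATE d=15 (auto-commit; committed d=15)
After op 4: visible(b) = 28 (pending={}, committed={b=28, d=15})

Answer: 28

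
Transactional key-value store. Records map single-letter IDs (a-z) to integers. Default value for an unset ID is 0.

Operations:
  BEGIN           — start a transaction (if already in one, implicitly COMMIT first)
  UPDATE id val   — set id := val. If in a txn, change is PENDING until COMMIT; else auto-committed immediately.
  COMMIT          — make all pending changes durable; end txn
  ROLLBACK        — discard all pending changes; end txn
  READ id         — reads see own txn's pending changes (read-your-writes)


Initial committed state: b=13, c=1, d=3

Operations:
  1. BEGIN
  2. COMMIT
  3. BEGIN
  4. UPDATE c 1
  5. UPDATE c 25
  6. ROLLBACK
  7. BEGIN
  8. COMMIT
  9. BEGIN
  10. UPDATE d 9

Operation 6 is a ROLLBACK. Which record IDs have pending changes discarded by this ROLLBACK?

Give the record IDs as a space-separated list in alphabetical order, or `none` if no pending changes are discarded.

Initial committed: {b=13, c=1, d=3}
Op 1: BEGIN: in_txn=True, pending={}
Op 2: COMMIT: merged [] into committed; committed now {b=13, c=1, d=3}
Op 3: BEGIN: in_txn=True, pending={}
Op 4: UPDATE c=1 (pending; pending now {c=1})
Op 5: UPDATE c=25 (pending; pending now {c=25})
Op 6: ROLLBACK: discarded pending ['c']; in_txn=False
Op 7: BEGIN: in_txn=True, pending={}
Op 8: COMMIT: merged [] into committed; committed now {b=13, c=1, d=3}
Op 9: BEGIN: in_txn=True, pending={}
Op 10: UPDATE d=9 (pending; pending now {d=9})
ROLLBACK at op 6 discards: ['c']

Answer: c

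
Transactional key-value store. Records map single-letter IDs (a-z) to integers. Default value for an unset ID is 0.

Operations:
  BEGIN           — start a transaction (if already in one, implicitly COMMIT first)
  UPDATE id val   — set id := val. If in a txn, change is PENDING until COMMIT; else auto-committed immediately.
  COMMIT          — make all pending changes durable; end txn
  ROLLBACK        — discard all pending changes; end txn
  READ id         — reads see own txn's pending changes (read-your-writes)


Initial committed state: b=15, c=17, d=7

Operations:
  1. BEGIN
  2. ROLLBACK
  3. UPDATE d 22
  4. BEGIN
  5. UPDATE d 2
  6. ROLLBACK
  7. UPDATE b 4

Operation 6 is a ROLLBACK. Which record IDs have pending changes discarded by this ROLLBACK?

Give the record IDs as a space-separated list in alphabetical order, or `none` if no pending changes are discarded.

Answer: d

Derivation:
Initial committed: {b=15, c=17, d=7}
Op 1: BEGIN: in_txn=True, pending={}
Op 2: ROLLBACK: discarded pending []; in_txn=False
Op 3: UPDATE d=22 (auto-commit; committed d=22)
Op 4: BEGIN: in_txn=True, pending={}
Op 5: UPDATE d=2 (pending; pending now {d=2})
Op 6: ROLLBACK: discarded pending ['d']; in_txn=False
Op 7: UPDATE b=4 (auto-commit; committed b=4)
ROLLBACK at op 6 discards: ['d']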